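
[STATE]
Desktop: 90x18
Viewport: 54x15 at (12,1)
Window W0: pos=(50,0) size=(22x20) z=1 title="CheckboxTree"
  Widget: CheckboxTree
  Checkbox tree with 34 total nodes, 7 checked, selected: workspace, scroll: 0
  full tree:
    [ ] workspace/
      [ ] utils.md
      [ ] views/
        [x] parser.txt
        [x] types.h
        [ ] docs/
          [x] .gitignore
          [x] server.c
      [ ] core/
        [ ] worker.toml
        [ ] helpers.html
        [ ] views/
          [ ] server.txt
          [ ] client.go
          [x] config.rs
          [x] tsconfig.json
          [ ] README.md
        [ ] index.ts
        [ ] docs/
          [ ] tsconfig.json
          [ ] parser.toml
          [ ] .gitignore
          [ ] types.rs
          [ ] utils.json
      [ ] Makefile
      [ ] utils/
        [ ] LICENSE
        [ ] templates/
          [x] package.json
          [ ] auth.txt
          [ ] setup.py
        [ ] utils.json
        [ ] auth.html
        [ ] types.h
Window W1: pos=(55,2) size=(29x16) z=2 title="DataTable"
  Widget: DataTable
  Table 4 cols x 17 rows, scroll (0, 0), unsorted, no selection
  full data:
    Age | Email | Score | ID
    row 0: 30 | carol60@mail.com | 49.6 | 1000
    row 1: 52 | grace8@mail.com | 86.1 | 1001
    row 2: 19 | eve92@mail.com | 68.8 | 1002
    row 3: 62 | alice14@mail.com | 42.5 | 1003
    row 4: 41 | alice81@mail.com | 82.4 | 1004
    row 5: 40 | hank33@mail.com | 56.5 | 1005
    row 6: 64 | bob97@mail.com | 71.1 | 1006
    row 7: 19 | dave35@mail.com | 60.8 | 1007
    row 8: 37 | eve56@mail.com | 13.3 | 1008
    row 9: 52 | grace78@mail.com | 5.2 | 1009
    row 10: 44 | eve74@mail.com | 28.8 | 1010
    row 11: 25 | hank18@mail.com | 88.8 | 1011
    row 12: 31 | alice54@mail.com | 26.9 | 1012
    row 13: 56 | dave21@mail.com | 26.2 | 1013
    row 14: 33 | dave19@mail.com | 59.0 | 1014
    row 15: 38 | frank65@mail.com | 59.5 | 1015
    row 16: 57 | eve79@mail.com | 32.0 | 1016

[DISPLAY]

                                      ┃ CheckboxTree  
                                      ┠────┏━━━━━━━━━━
                                      ┃>[-]┃ DataTable
                                      ┃   [┠──────────
                                      ┃   [┃Age│Email 
                                      ┃    ┃───┼──────
                                      ┃    ┃30 │carol6
                                      ┃    ┃52 │grace8
                                      ┃    ┃19 │eve92@
                                      ┃    ┃62 │alice1
                                      ┃   [┃41 │alice8
                                      ┃    ┃40 │hank33
                                      ┃    ┃64 │bob97@
                                      ┃    ┃19 │dave35
                                      ┃    ┃37 │eve56@


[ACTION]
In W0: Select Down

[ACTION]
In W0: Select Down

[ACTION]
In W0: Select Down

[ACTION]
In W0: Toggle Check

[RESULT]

                                      ┃ CheckboxTree  
                                      ┠────┏━━━━━━━━━━
                                      ┃ [-]┃ DataTable
                                      ┃   [┠──────────
                                      ┃   [┃Age│Email 
                                      ┃>   ┃───┼──────
                                      ┃    ┃30 │carol6
                                      ┃    ┃52 │grace8
                                      ┃    ┃19 │eve92@
                                      ┃    ┃62 │alice1
                                      ┃   [┃41 │alice8
                                      ┃    ┃40 │hank33
                                      ┃    ┃64 │bob97@
                                      ┃    ┃19 │dave35
                                      ┃    ┃37 │eve56@


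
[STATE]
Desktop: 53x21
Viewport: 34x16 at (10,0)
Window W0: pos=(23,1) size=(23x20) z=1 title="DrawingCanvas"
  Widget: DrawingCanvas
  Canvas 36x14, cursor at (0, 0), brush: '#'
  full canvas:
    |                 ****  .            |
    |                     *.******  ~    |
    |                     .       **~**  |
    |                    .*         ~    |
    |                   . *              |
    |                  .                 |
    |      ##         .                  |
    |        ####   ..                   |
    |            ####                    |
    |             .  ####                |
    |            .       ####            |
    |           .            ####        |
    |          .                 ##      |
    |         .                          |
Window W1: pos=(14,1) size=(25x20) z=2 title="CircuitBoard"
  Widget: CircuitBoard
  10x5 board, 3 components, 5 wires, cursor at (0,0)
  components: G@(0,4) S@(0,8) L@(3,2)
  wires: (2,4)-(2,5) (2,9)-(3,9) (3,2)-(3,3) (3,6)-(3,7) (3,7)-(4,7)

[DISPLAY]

                                  
    ┏━━━━━━━━━━━━━━━━━━━━━━━┓━━━━━
    ┃ CircuitBoard          ┃     
    ┠───────────────────────┨─────
    ┃   0 1 2 3 4 5 6 7 8 9 ┃  ***
    ┃0  [.]              G  ┃     
    ┃                       ┃     
    ┃1                      ┃     
    ┃                       ┃    .
    ┃2                   · ─┃   . 
    ┃                       ┃  .  
    ┃3           L ─ ·      ┃..   
    ┃                       ┃#    
    ┃4                      ┃ ####
    ┃Cursor: (0,0)          ┃     
    ┃                       ┃     


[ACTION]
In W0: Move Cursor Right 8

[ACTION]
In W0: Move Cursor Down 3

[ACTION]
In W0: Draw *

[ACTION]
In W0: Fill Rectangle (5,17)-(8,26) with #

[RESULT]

                                  
    ┏━━━━━━━━━━━━━━━━━━━━━━━┓━━━━━
    ┃ CircuitBoard          ┃     
    ┠───────────────────────┨─────
    ┃   0 1 2 3 4 5 6 7 8 9 ┃  ***
    ┃0  [.]              G  ┃     
    ┃                       ┃     
    ┃1                      ┃     
    ┃                       ┃    .
    ┃2                   · ─┃  ###
    ┃                       ┃  ###
    ┃3           L ─ ·      ┃..###
    ┃                       ┃# ###
    ┃4                      ┃ ####
    ┃Cursor: (0,0)          ┃     
    ┃                       ┃     


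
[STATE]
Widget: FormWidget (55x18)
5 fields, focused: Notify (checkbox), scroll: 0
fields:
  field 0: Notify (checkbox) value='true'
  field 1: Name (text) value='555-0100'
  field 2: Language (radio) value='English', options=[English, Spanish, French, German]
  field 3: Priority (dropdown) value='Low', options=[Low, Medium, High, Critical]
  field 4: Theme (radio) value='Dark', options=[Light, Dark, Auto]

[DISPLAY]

> Notify:     [x]                                      
  Name:       [555-0100                               ]
  Language:   (●) English  ( ) Spanish  ( ) French  ( )
  Priority:   [Low                                   ▼]
  Theme:      ( ) Light  (●) Dark  ( ) Auto            
                                                       
                                                       
                                                       
                                                       
                                                       
                                                       
                                                       
                                                       
                                                       
                                                       
                                                       
                                                       
                                                       


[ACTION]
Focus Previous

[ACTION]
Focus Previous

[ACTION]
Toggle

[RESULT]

  Notify:     [x]                                      
  Name:       [555-0100                               ]
  Language:   (●) English  ( ) Spanish  ( ) French  ( )
> Priority:   [Low                                   ▼]
  Theme:      ( ) Light  (●) Dark  ( ) Auto            
                                                       
                                                       
                                                       
                                                       
                                                       
                                                       
                                                       
                                                       
                                                       
                                                       
                                                       
                                                       
                                                       


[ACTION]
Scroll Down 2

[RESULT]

  Language:   (●) English  ( ) Spanish  ( ) French  ( )
> Priority:   [Low                                   ▼]
  Theme:      ( ) Light  (●) Dark  ( ) Auto            
                                                       
                                                       
                                                       
                                                       
                                                       
                                                       
                                                       
                                                       
                                                       
                                                       
                                                       
                                                       
                                                       
                                                       
                                                       


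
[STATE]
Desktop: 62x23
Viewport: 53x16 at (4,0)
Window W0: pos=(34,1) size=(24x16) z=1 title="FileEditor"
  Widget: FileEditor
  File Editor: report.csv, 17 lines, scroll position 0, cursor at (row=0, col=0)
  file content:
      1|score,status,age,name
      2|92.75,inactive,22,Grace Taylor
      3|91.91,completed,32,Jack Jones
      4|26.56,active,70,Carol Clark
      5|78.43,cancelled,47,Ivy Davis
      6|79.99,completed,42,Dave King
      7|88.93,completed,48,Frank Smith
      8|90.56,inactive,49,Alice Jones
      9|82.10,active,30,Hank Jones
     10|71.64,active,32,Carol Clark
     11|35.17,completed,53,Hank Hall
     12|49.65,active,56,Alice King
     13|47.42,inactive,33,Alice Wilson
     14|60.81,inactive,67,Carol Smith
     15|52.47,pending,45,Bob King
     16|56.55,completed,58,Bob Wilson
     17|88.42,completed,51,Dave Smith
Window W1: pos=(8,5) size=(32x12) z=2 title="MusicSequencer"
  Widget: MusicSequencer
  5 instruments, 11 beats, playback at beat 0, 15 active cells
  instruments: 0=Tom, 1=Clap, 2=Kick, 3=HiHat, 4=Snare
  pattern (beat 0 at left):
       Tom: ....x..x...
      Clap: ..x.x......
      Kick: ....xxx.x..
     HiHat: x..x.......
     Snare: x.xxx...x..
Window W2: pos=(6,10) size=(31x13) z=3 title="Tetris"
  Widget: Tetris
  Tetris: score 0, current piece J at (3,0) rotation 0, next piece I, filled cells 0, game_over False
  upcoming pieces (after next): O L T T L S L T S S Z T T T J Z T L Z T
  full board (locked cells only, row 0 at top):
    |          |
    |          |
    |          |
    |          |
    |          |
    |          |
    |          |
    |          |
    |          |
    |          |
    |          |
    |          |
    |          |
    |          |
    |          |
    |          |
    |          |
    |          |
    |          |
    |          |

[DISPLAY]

                                                     
                              ┏━━━━━━━━━━━━━━━━━━━━━━
                              ┃ FileEditor           
                              ┠──────────────────────
                              ┃█core,status,age,name▲
    ┏━━━━━━━━━━━━━━━━━━━━━━━━━━━━━━┓,inactive,22,Gra█
    ┃ MusicSequencer               ┃,completed,32,Ja░
    ┠──────────────────────────────┨,active,70,Carol░
    ┃      ▼1234567890             ┃,cancelled,47,Iv░
    ┃   Tom····█··█···             ┃,completed,42,Da░
  ┏━━━━━━━━━━━━━━━━━━━━━━━━━━━━━┓  ┃,completed,48,Fr░
  ┃ Tetris                      ┃  ┃,inactive,49,Ali░
  ┠─────────────────────────────┨  ┃,active,30,Hank ░
  ┃          │Next:             ┃  ┃,active,32,Carol░
  ┃          │████              ┃  ┃,completed,53,Ha░
  ┃          │                  ┃  ┃,active,56,Alice▼


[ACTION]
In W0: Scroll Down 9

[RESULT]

                                                     
                              ┏━━━━━━━━━━━━━━━━━━━━━━
                              ┃ FileEditor           
                              ┠──────────────────────
                              ┃79.99,completed,42,Da▲
    ┏━━━━━━━━━━━━━━━━━━━━━━━━━━━━━━┓,completed,48,Fr░
    ┃ MusicSequencer               ┃,inactive,49,Ali░
    ┠──────────────────────────────┨,active,30,Hank ░
    ┃      ▼1234567890             ┃,active,32,Carol░
    ┃   Tom····█··█···             ┃,completed,53,Ha░
  ┏━━━━━━━━━━━━━━━━━━━━━━━━━━━━━┓  ┃,active,56,Alice░
  ┃ Tetris                      ┃  ┃,inactive,33,Ali░
  ┠─────────────────────────────┨  ┃,inactive,67,Car░
  ┃          │Next:             ┃  ┃,pending,45,Bob ░
  ┃          │████              ┃  ┃,completed,58,Bo█
  ┃          │                  ┃  ┃,completed,51,Da▼


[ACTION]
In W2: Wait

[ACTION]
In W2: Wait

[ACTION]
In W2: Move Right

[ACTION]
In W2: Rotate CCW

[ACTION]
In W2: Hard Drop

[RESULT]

                                                     
                              ┏━━━━━━━━━━━━━━━━━━━━━━
                              ┃ FileEditor           
                              ┠──────────────────────
                              ┃79.99,completed,42,Da▲
    ┏━━━━━━━━━━━━━━━━━━━━━━━━━━━━━━┓,completed,48,Fr░
    ┃ MusicSequencer               ┃,inactive,49,Ali░
    ┠──────────────────────────────┨,active,30,Hank ░
    ┃      ▼1234567890             ┃,active,32,Carol░
    ┃   Tom····█··█···             ┃,completed,53,Ha░
  ┏━━━━━━━━━━━━━━━━━━━━━━━━━━━━━┓  ┃,active,56,Alice░
  ┃ Tetris                      ┃  ┃,inactive,33,Ali░
  ┠─────────────────────────────┨  ┃,inactive,67,Car░
  ┃          │Next:             ┃  ┃,pending,45,Bob ░
  ┃          │▓▓                ┃  ┃,completed,58,Bo█
  ┃          │▓▓                ┃  ┃,completed,51,Da▼


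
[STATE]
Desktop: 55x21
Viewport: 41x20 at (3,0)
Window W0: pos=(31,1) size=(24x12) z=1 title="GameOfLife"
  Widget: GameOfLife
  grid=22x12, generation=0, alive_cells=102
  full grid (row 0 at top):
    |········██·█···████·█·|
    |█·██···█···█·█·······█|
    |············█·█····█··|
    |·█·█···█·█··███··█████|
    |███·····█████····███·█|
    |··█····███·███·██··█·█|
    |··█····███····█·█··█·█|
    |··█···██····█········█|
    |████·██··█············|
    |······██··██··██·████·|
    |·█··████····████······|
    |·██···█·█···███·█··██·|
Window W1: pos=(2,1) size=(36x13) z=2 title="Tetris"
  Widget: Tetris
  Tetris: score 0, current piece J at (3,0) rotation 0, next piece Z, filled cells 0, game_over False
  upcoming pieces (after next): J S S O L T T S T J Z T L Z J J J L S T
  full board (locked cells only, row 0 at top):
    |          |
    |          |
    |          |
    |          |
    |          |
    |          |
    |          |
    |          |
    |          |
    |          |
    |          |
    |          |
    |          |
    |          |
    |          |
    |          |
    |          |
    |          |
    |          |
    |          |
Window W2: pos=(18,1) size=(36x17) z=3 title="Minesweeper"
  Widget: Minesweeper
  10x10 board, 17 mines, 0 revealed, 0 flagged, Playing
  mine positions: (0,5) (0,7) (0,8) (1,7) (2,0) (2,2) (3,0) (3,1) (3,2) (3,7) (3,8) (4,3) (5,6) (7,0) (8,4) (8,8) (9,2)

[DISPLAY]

                                         
━━━━━━━━━━━━━━━┏━━━━━━━━━━━━━━━━━━━━━━━━━
 Tetris        ┃ Minesweeper             
───────────────┠─────────────────────────
          │Next┃■■■■■■■■■■               
          │▓▓  ┃■■■■■■■■■■               
          │ ▓▓ ┃■■■■■■■■■■               
          │    ┃■■■■■■■■■■               
          │    ┃■■■■■■■■■■               
          │    ┃■■■■■■■■■■               
          │Scor┃■■■■■■■■■■               
          │0   ┃■■■■■■■■■■               
          │    ┃■■■■■■■■■■               
━━━━━━━━━━━━━━━┃■■■■■■■■■■               
               ┃                         
               ┃                         
               ┃                         
               ┗━━━━━━━━━━━━━━━━━━━━━━━━━
                                         
                                         


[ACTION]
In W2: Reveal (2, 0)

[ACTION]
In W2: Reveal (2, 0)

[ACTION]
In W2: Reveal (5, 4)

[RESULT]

                                         
━━━━━━━━━━━━━━━┏━━━━━━━━━━━━━━━━━━━━━━━━━
 Tetris        ┃ Minesweeper             
───────────────┠─────────────────────────
          │Next┃■■■■■✹■✹✹■               
          │▓▓  ┃■■■■■■■✹■■               
          │ ▓▓ ┃✹■✹■■■■■■■               
          │    ┃✹✹✹■■■■✹✹■               
          │    ┃■■■✹■■■■■■               
          │    ┃■■■■■■✹■■■               
          │Scor┃■■■■■■■■■■               
          │0   ┃✹■■■■■■■■■               
          │    ┃■■■■✹■■■✹■               
━━━━━━━━━━━━━━━┃■■✹■■■■■■■               
               ┃                         
               ┃                         
               ┃                         
               ┗━━━━━━━━━━━━━━━━━━━━━━━━━
                                         
                                         


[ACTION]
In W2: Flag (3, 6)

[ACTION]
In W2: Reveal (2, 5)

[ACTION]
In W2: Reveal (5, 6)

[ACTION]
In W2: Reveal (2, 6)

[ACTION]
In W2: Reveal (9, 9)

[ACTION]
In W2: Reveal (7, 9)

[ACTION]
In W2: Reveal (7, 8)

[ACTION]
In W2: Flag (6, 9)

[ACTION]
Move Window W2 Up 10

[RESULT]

               ┏━━━━━━━━━━━━━━━━━━━━━━━━━
━━━━━━━━━━━━━━━┃ Minesweeper             
 Tetris        ┠─────────────────────────
───────────────┃■■■■■✹■✹✹■               
          │Next┃■■■■■■■✹■■               
          │▓▓  ┃✹■✹■■■■■■■               
          │ ▓▓ ┃✹✹✹■■■■✹✹■               
          │    ┃■■■✹■■■■■■               
          │    ┃■■■■■■✹■■■               
          │    ┃■■■■■■■■■■               
          │Scor┃✹■■■■■■■■■               
          │0   ┃■■■■✹■■■✹■               
          │    ┃■■✹■■■■■■■               
━━━━━━━━━━━━━━━┃                         
               ┃                         
               ┃                         
               ┗━━━━━━━━━━━━━━━━━━━━━━━━━
                                         
                                         
                                         


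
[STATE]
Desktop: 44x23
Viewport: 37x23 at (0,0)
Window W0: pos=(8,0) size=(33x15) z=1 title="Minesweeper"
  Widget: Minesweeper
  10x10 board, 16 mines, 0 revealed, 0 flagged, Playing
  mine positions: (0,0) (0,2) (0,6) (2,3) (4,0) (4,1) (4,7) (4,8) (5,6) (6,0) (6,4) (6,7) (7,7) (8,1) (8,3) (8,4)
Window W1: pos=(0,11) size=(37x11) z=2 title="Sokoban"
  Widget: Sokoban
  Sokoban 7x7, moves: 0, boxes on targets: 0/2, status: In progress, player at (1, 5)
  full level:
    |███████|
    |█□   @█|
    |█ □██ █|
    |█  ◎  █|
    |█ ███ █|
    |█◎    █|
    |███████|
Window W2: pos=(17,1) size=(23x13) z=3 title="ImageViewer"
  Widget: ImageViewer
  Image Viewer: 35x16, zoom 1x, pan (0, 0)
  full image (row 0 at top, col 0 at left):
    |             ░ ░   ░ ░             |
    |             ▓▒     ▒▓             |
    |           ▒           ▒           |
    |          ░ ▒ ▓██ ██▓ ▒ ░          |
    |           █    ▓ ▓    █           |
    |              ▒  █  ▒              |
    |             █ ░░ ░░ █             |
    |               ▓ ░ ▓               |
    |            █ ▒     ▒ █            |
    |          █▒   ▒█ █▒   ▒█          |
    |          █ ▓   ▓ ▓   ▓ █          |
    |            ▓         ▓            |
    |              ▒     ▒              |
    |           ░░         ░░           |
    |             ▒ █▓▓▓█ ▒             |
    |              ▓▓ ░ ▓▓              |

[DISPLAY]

        ┏━━━━━━━━━━━━━━━━━━━━━━━━━━━━
        ┃ Mineswe┏━━━━━━━━━━━━━━━━━━━
        ┠────────┃ ImageViewer       
        ┃■■■■■■■■┠───────────────────
        ┃■■■■■■■■┃             ░ ░   
        ┃■■■■■■■■┃             ▓▒    
        ┃■■■■■■■■┃           ▒       
        ┃■■■■■■■■┃          ░ ▒ ▓██ █
        ┃■■■■■■■■┃           █    ▓ ▓
        ┃■■■■■■■■┃              ▒  █ 
        ┃■■■■■■■■┃             █ ░░ ░
┏━━━━━━━━━━━━━━━━┃               ▓ ░ 
┃ Sokoban        ┃            █ ▒    
┠────────────────┗━━━━━━━━━━━━━━━━━━━
┃███████                            ┃
┃█□   @█                            ┃
┃█ □██ █                            ┃
┃█  ◎  █                            ┃
┃█ ███ █                            ┃
┃█◎    █                            ┃
┃███████                            ┃
┗━━━━━━━━━━━━━━━━━━━━━━━━━━━━━━━━━━━┛
                                     


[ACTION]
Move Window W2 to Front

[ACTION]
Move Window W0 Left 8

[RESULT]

┏━━━━━━━━━━━━━━━━━━━━━━━━━━━━━━━┓    
┃ Minesweeper    ┏━━━━━━━━━━━━━━━━━━━
┠────────────────┃ ImageViewer       
┃■■■■■■■■■■      ┠───────────────────
┃■■■■■■■■■■      ┃             ░ ░   
┃■■■■■■■■■■      ┃             ▓▒    
┃■■■■■■■■■■      ┃           ▒       
┃■■■■■■■■■■      ┃          ░ ▒ ▓██ █
┃■■■■■■■■■■      ┃           █    ▓ ▓
┃■■■■■■■■■■      ┃              ▒  █ 
┃■■■■■■■■■■      ┃             █ ░░ ░
┏━━━━━━━━━━━━━━━━┃               ▓ ░ 
┃ Sokoban        ┃            █ ▒    
┠────────────────┗━━━━━━━━━━━━━━━━━━━
┃███████                            ┃
┃█□   @█                            ┃
┃█ □██ █                            ┃
┃█  ◎  █                            ┃
┃█ ███ █                            ┃
┃█◎    █                            ┃
┃███████                            ┃
┗━━━━━━━━━━━━━━━━━━━━━━━━━━━━━━━━━━━┛
                                     


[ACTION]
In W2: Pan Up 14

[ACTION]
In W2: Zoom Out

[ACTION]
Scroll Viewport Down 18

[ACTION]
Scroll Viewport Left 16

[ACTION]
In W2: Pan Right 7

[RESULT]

┏━━━━━━━━━━━━━━━━━━━━━━━━━━━━━━━┓    
┃ Minesweeper    ┏━━━━━━━━━━━━━━━━━━━
┠────────────────┃ ImageViewer       
┃■■■■■■■■■■      ┠───────────────────
┃■■■■■■■■■■      ┃      ░ ░   ░ ░    
┃■■■■■■■■■■      ┃      ▓▒     ▒▓    
┃■■■■■■■■■■      ┃    ▒           ▒  
┃■■■■■■■■■■      ┃   ░ ▒ ▓██ ██▓ ▒ ░ 
┃■■■■■■■■■■      ┃    █    ▓ ▓    █  
┃■■■■■■■■■■      ┃       ▒  █  ▒     
┃■■■■■■■■■■      ┃      █ ░░ ░░ █    
┏━━━━━━━━━━━━━━━━┃        ▓ ░ ▓      
┃ Sokoban        ┃     █ ▒     ▒ █   
┠────────────────┗━━━━━━━━━━━━━━━━━━━
┃███████                            ┃
┃█□   @█                            ┃
┃█ □██ █                            ┃
┃█  ◎  █                            ┃
┃█ ███ █                            ┃
┃█◎    █                            ┃
┃███████                            ┃
┗━━━━━━━━━━━━━━━━━━━━━━━━━━━━━━━━━━━┛
                                     


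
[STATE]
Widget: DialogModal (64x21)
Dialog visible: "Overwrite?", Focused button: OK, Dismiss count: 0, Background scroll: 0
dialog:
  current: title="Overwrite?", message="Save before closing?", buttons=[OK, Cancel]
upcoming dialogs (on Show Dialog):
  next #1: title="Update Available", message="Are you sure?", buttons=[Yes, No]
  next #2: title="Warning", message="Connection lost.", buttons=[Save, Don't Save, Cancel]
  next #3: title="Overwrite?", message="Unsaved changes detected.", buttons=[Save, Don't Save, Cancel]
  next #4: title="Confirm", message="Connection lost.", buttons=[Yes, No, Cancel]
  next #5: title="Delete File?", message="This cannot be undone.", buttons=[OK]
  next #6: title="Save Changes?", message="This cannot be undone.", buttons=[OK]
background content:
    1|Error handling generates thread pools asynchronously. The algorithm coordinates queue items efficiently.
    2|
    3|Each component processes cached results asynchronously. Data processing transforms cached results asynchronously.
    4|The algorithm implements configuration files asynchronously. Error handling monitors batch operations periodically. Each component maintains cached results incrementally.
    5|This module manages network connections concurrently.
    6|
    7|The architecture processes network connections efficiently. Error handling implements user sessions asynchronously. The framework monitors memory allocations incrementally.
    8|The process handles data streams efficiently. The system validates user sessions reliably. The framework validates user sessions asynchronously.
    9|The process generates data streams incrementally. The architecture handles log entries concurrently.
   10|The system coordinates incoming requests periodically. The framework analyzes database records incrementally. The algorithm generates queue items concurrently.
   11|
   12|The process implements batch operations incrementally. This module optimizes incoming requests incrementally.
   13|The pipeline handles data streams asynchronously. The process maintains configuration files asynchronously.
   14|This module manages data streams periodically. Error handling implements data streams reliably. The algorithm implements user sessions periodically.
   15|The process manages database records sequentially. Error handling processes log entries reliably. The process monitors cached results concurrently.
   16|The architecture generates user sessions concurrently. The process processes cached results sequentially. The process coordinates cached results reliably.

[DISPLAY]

Error handling generates thread pools asynchronously. The algori
                                                                
Each component processes cached results asynchronously. Data pro
The algorithm implements configuration files asynchronously. Err
This module manages network connections concurrently.           
                                                                
The architecture processes network connections efficiently. Erro
The process handles data streams efficiently. The system validat
The process generate┌──────────────────────┐ally. The architectu
The system coordinat│      Overwrite?      │iodically. The frame
                    │ Save before closing? │                    
The process implemen│    [OK]  Cancel      │ementally. This modu
The pipeline handles└──────────────────────┘usly. The process ma
This module manages data streams periodically. Error handling im
The process manages database records sequentially. Error handlin
The architecture generates user sessions concurrently. The proce
                                                                
                                                                
                                                                
                                                                
                                                                


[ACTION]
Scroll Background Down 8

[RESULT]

The process generates data streams incrementally. The architectu
The system coordinates incoming requests periodically. The frame
                                                                
The process implements batch operations incrementally. This modu
The pipeline handles data streams asynchronously. The process ma
This module manages data streams periodically. Error handling im
The process manages database records sequentially. Error handlin
The architecture generates user sessions concurrently. The proce
                    ┌──────────────────────┐                    
                    │      Overwrite?      │                    
                    │ Save before closing? │                    
                    │    [OK]  Cancel      │                    
                    └──────────────────────┘                    
                                                                
                                                                
                                                                
                                                                
                                                                
                                                                
                                                                
                                                                


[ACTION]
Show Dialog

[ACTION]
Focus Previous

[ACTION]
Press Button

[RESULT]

The process generates data streams incrementally. The architectu
The system coordinates incoming requests periodically. The frame
                                                                
The process implements batch operations incrementally. This modu
The pipeline handles data streams asynchronously. The process ma
This module manages data streams periodically. Error handling im
The process manages database records sequentially. Error handlin
The architecture generates user sessions concurrently. The proce
                                                                
                                                                
                                                                
                                                                
                                                                
                                                                
                                                                
                                                                
                                                                
                                                                
                                                                
                                                                
                                                                


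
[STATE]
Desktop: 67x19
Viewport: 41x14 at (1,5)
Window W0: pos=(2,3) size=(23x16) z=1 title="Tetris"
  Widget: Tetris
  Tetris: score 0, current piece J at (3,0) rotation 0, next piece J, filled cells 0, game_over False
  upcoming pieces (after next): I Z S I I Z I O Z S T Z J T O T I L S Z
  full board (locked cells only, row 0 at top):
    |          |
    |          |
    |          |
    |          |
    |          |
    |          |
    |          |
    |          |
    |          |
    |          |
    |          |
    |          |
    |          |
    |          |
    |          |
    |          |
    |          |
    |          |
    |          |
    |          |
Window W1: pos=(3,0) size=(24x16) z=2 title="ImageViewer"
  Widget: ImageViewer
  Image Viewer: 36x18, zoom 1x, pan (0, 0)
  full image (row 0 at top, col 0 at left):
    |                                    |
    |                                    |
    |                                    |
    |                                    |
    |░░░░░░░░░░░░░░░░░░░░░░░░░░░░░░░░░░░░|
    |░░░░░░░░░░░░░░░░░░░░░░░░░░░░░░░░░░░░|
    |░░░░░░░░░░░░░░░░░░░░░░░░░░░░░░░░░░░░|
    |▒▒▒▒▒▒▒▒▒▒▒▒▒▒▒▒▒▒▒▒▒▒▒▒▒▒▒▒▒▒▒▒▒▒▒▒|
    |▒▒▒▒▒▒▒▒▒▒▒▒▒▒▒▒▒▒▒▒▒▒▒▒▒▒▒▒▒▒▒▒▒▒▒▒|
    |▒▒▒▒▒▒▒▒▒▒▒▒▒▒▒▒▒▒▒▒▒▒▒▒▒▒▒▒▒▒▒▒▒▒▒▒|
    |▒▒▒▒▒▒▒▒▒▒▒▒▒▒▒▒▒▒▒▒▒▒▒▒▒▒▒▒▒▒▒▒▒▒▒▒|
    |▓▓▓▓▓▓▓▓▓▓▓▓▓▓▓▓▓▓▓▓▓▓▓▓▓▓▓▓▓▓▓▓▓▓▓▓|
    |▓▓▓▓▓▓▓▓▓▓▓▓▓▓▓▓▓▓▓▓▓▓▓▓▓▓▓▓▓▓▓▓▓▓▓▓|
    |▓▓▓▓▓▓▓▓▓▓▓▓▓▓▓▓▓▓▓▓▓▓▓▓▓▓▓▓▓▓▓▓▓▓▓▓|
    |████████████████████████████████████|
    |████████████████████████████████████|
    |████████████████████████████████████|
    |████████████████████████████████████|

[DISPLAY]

 ┠┃                      ┃               
 ┃┃                      ┃               
 ┃┃░░░░░░░░░░░░░░░░░░░░░░┃               
 ┃┃░░░░░░░░░░░░░░░░░░░░░░┃               
 ┃┃░░░░░░░░░░░░░░░░░░░░░░┃               
 ┃┃▒▒▒▒▒▒▒▒▒▒▒▒▒▒▒▒▒▒▒▒▒▒┃               
 ┃┃▒▒▒▒▒▒▒▒▒▒▒▒▒▒▒▒▒▒▒▒▒▒┃               
 ┃┃▒▒▒▒▒▒▒▒▒▒▒▒▒▒▒▒▒▒▒▒▒▒┃               
 ┃┃▒▒▒▒▒▒▒▒▒▒▒▒▒▒▒▒▒▒▒▒▒▒┃               
 ┃┃▓▓▓▓▓▓▓▓▓▓▓▓▓▓▓▓▓▓▓▓▓▓┃               
 ┃┗━━━━━━━━━━━━━━━━━━━━━━┛               
 ┃          │          ┃                 
 ┃          │          ┃                 
 ┗━━━━━━━━━━━━━━━━━━━━━┛                 


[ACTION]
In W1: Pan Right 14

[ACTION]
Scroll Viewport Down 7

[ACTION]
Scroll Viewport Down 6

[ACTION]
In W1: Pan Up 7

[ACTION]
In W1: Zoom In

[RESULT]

 ┠┃                      ┃               
 ┃┃                      ┃               
 ┃┃                      ┃               
 ┃┃                      ┃               
 ┃┃                      ┃               
 ┃┃                      ┃               
 ┃┃░░░░░░░░░░░░░░░░░░░░░░┃               
 ┃┃░░░░░░░░░░░░░░░░░░░░░░┃               
 ┃┃░░░░░░░░░░░░░░░░░░░░░░┃               
 ┃┃░░░░░░░░░░░░░░░░░░░░░░┃               
 ┃┗━━━━━━━━━━━━━━━━━━━━━━┛               
 ┃          │          ┃                 
 ┃          │          ┃                 
 ┗━━━━━━━━━━━━━━━━━━━━━┛                 
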